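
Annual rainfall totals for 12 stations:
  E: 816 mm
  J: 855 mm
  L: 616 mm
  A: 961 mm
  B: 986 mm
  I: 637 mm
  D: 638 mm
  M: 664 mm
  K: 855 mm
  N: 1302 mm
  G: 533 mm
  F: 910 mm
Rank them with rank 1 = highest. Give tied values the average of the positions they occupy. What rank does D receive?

9

Sorted (descending): 1302, 986, 961, 910, 855, 855, 816, 664, 638, 637, 616, 533
The 2 values of 855 occupy positions 5–6 → average rank (5+6)/2 = 5.5.
D has value 638 mm → rank 9.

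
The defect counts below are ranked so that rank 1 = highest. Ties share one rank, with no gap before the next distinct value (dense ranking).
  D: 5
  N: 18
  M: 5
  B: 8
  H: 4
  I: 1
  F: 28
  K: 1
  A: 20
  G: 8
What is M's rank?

Sorted (descending): 28, 20, 18, 8, 8, 5, 5, 4, 1, 1
The 2 values of 8 share dense rank 4.
The 2 values of 5 share dense rank 5.
The 2 values of 1 share dense rank 7.
Remaining distinct values take the next consecutive integers.
M has value 5 → rank 5.

5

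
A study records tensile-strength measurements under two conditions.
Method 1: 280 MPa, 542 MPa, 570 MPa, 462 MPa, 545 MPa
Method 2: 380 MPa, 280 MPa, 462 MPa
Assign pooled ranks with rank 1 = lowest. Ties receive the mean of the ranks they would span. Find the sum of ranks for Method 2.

Sorted (ascending): 280, 280, 380, 462, 462, 542, 545, 570
The 2 values of 280 occupy positions 1–2 → average rank (1+2)/2 = 1.5.
The 2 values of 462 occupy positions 4–5 → average rank (4+5)/2 = 4.5.
Method 2 values → pooled ranks: 380→3, 280→1.5, 462→4.5
Rank sum = 3 + 1.5 + 4.5 = 9

9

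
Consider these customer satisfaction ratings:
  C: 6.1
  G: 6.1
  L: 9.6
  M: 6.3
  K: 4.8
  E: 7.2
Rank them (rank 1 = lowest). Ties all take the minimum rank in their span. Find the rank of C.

Sorted (ascending): 4.8, 6.1, 6.1, 6.3, 7.2, 9.6
The 2 values of 6.1 occupy positions 2–3 → each gets rank 2.
C has value 6.1 → rank 2.

2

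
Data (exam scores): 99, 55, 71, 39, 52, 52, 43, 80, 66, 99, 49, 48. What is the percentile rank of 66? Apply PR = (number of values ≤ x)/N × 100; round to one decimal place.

N = 12.
Strictly below 66: 7. Equal to 66: 1.
PR = 8/12 × 100 = 66.7

66.7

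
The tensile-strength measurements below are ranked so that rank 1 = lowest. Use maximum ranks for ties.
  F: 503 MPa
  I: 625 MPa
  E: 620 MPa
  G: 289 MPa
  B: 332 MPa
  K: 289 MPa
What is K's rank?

2

Sorted (ascending): 289, 289, 332, 503, 620, 625
The 2 values of 289 occupy positions 1–2 → each gets rank 2.
K has value 289 MPa → rank 2.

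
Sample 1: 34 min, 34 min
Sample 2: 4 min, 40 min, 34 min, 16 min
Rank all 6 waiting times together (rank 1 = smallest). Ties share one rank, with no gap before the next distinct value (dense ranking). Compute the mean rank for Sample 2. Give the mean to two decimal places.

Sorted (ascending): 4, 16, 34, 34, 34, 40
The 3 values of 34 share dense rank 3.
Remaining distinct values take the next consecutive integers.
Sample 2 values → pooled ranks: 4→1, 40→4, 34→3, 16→2
Mean rank = (1 + 4 + 3 + 2) / 4 = 2.50

2.50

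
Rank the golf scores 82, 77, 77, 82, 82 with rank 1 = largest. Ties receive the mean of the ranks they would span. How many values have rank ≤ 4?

3

Sorted (descending): 82, 82, 82, 77, 77
The 3 values of 82 occupy positions 1–3 → average rank 2.
The 2 values of 77 occupy positions 4–5 → average rank (4+5)/2 = 4.5.
Ranks ≤ 4: {2, 2, 2} → 3 values.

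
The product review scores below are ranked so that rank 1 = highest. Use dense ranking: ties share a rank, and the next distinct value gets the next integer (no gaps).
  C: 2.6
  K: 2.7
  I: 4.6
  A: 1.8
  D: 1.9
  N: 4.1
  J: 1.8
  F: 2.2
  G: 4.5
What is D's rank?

7

Sorted (descending): 4.6, 4.5, 4.1, 2.7, 2.6, 2.2, 1.9, 1.8, 1.8
The 2 values of 1.8 share dense rank 8.
Remaining distinct values take the next consecutive integers.
D has value 1.9 → rank 7.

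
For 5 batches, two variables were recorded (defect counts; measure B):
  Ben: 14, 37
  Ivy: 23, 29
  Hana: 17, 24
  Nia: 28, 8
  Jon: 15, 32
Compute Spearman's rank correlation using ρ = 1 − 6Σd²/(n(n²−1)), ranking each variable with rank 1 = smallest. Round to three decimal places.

-0.900

Ranks of variable 1: 1, 4, 3, 5, 2
Ranks of variable 2: 5, 3, 2, 1, 4
d = r₁ − r₂: -4, 1, 1, 4, -2
d²: 16, 1, 1, 16, 4; Σd² = 38
ρ = 1 − 6·38/(5·24) = 1 − 228/120 = -0.900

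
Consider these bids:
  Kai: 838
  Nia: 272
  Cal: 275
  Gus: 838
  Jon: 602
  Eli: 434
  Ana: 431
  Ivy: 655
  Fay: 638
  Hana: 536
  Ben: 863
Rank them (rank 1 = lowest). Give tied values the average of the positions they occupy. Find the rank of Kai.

9.5

Sorted (ascending): 272, 275, 431, 434, 536, 602, 638, 655, 838, 838, 863
The 2 values of 838 occupy positions 9–10 → average rank (9+10)/2 = 9.5.
Kai has value 838 → rank 9.5.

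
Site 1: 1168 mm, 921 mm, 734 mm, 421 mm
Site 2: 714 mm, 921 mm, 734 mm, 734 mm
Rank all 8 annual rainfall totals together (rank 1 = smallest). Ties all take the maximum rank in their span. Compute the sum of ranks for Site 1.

21

Sorted (ascending): 421, 714, 734, 734, 734, 921, 921, 1168
The 3 values of 734 occupy positions 3–5 → each gets rank 5.
The 2 values of 921 occupy positions 6–7 → each gets rank 7.
Site 1 values → pooled ranks: 1168→8, 921→7, 734→5, 421→1
Rank sum = 8 + 7 + 5 + 1 = 21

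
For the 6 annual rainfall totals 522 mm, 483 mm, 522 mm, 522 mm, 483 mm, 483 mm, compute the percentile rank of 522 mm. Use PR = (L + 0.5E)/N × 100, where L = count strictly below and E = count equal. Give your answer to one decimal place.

75.0

N = 6.
Strictly below 522: 3. Equal to 522: 3.
PR = (3 + 0.5·3)/6 × 100 = 75.0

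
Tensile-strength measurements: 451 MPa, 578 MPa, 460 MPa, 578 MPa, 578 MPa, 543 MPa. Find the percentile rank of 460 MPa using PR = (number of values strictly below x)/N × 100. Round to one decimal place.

16.7

N = 6.
Strictly below 460: 1. Equal to 460: 1.
PR = 1/6 × 100 = 16.7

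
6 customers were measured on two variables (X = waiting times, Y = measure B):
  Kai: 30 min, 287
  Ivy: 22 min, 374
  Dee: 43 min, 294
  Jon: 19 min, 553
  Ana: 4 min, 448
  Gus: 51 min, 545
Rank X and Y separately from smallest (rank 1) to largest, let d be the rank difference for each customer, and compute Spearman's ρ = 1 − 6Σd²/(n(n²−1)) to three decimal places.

Ranks of variable 1: 4, 3, 5, 2, 1, 6
Ranks of variable 2: 1, 3, 2, 6, 4, 5
d = r₁ − r₂: 3, 0, 3, -4, -3, 1
d²: 9, 0, 9, 16, 9, 1; Σd² = 44
ρ = 1 − 6·44/(6·35) = 1 − 264/210 = -0.257

-0.257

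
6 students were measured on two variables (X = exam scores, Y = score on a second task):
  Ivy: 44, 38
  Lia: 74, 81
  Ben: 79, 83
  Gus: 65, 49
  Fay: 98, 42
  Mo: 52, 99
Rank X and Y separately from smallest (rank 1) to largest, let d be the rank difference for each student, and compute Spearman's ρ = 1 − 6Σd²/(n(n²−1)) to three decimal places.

Ranks of variable 1: 1, 4, 5, 3, 6, 2
Ranks of variable 2: 1, 4, 5, 3, 2, 6
d = r₁ − r₂: 0, 0, 0, 0, 4, -4
d²: 0, 0, 0, 0, 16, 16; Σd² = 32
ρ = 1 − 6·32/(6·35) = 1 − 192/210 = 0.086

0.086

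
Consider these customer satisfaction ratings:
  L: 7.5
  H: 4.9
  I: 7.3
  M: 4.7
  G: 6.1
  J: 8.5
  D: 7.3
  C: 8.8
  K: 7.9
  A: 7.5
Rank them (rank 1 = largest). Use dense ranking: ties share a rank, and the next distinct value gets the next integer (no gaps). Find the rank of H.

7

Sorted (descending): 8.8, 8.5, 7.9, 7.5, 7.5, 7.3, 7.3, 6.1, 4.9, 4.7
The 2 values of 7.5 share dense rank 4.
The 2 values of 7.3 share dense rank 5.
Remaining distinct values take the next consecutive integers.
H has value 4.9 → rank 7.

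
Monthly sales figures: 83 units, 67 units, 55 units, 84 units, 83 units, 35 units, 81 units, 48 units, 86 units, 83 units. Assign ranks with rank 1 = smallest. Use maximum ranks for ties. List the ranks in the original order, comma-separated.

Sorted (ascending): 35, 48, 55, 67, 81, 83, 83, 83, 84, 86
The 3 values of 83 occupy positions 6–8 → each gets rank 8.

8, 4, 3, 9, 8, 1, 5, 2, 10, 8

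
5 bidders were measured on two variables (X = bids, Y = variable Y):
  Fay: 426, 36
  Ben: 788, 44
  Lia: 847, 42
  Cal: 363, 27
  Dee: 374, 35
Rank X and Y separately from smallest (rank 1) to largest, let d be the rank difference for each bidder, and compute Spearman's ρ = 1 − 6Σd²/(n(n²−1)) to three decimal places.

0.900

Ranks of variable 1: 3, 4, 5, 1, 2
Ranks of variable 2: 3, 5, 4, 1, 2
d = r₁ − r₂: 0, -1, 1, 0, 0
d²: 0, 1, 1, 0, 0; Σd² = 2
ρ = 1 − 6·2/(5·24) = 1 − 12/120 = 0.900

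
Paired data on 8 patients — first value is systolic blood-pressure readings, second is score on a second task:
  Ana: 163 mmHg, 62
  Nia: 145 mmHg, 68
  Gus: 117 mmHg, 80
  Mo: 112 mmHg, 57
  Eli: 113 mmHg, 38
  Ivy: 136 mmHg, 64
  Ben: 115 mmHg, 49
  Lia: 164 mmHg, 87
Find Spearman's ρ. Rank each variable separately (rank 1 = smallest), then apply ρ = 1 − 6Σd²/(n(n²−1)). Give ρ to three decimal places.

0.714

Ranks of variable 1: 7, 6, 4, 1, 2, 5, 3, 8
Ranks of variable 2: 4, 6, 7, 3, 1, 5, 2, 8
d = r₁ − r₂: 3, 0, -3, -2, 1, 0, 1, 0
d²: 9, 0, 9, 4, 1, 0, 1, 0; Σd² = 24
ρ = 1 − 6·24/(8·63) = 1 − 144/504 = 0.714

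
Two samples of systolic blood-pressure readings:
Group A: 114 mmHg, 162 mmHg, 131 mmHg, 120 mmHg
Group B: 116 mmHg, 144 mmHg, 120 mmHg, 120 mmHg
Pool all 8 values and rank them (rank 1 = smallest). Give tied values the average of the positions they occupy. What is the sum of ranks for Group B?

Sorted (ascending): 114, 116, 120, 120, 120, 131, 144, 162
The 3 values of 120 occupy positions 3–5 → average rank 4.
Group B values → pooled ranks: 116→2, 144→7, 120→4, 120→4
Rank sum = 2 + 7 + 4 + 4 = 17

17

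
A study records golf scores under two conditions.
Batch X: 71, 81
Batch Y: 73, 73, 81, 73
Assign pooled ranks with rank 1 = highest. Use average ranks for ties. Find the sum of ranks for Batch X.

7.5

Sorted (descending): 81, 81, 73, 73, 73, 71
The 2 values of 81 occupy positions 1–2 → average rank (1+2)/2 = 1.5.
The 3 values of 73 occupy positions 3–5 → average rank 4.
Batch X values → pooled ranks: 71→6, 81→1.5
Rank sum = 6 + 1.5 = 7.5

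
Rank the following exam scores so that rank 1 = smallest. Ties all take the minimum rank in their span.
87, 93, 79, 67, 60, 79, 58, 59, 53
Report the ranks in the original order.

8, 9, 6, 5, 4, 6, 2, 3, 1

Sorted (ascending): 53, 58, 59, 60, 67, 79, 79, 87, 93
The 2 values of 79 occupy positions 6–7 → each gets rank 6.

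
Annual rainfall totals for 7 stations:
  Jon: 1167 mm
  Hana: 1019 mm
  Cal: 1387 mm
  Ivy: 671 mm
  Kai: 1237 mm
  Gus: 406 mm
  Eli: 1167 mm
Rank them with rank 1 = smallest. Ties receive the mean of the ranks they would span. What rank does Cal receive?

Sorted (ascending): 406, 671, 1019, 1167, 1167, 1237, 1387
The 2 values of 1167 occupy positions 4–5 → average rank (4+5)/2 = 4.5.
Cal has value 1387 mm → rank 7.

7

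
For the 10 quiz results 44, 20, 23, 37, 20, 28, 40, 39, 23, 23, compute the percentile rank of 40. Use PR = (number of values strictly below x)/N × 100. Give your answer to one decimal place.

N = 10.
Strictly below 40: 8. Equal to 40: 1.
PR = 8/10 × 100 = 80.0

80.0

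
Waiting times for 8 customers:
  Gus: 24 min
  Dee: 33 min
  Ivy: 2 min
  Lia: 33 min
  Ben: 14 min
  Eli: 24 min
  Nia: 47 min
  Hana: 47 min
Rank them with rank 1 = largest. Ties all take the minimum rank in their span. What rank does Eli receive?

5

Sorted (descending): 47, 47, 33, 33, 24, 24, 14, 2
The 2 values of 47 occupy positions 1–2 → each gets rank 1.
The 2 values of 33 occupy positions 3–4 → each gets rank 3.
The 2 values of 24 occupy positions 5–6 → each gets rank 5.
Eli has value 24 min → rank 5.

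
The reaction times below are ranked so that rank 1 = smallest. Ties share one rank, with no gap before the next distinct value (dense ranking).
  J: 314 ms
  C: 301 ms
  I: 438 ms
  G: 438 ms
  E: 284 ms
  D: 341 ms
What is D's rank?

Sorted (ascending): 284, 301, 314, 341, 438, 438
The 2 values of 438 share dense rank 5.
Remaining distinct values take the next consecutive integers.
D has value 341 ms → rank 4.

4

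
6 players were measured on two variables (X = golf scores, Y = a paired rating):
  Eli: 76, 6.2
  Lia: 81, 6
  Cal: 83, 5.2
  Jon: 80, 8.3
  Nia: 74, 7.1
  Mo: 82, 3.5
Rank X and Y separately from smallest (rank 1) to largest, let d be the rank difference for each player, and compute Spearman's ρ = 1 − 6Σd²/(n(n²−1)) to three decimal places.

-0.771

Ranks of variable 1: 2, 4, 6, 3, 1, 5
Ranks of variable 2: 4, 3, 2, 6, 5, 1
d = r₁ − r₂: -2, 1, 4, -3, -4, 4
d²: 4, 1, 16, 9, 16, 16; Σd² = 62
ρ = 1 − 6·62/(6·35) = 1 − 372/210 = -0.771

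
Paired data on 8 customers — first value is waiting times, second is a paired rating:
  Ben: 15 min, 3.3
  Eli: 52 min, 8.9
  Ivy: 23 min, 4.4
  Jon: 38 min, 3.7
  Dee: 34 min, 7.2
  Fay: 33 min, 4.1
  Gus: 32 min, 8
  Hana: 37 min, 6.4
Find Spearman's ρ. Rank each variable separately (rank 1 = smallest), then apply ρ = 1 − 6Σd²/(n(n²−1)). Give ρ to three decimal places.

0.429

Ranks of variable 1: 1, 8, 2, 7, 5, 4, 3, 6
Ranks of variable 2: 1, 8, 4, 2, 6, 3, 7, 5
d = r₁ − r₂: 0, 0, -2, 5, -1, 1, -4, 1
d²: 0, 0, 4, 25, 1, 1, 16, 1; Σd² = 48
ρ = 1 − 6·48/(8·63) = 1 − 288/504 = 0.429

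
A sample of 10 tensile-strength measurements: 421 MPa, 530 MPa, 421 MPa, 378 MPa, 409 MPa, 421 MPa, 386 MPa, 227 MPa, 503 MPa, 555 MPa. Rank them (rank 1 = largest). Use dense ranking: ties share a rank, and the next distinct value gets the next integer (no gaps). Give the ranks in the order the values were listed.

4, 2, 4, 7, 5, 4, 6, 8, 3, 1

Sorted (descending): 555, 530, 503, 421, 421, 421, 409, 386, 378, 227
The 3 values of 421 share dense rank 4.
Remaining distinct values take the next consecutive integers.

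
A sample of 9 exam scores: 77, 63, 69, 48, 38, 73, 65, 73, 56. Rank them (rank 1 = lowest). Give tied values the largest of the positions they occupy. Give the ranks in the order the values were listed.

Sorted (ascending): 38, 48, 56, 63, 65, 69, 73, 73, 77
The 2 values of 73 occupy positions 7–8 → each gets rank 8.

9, 4, 6, 2, 1, 8, 5, 8, 3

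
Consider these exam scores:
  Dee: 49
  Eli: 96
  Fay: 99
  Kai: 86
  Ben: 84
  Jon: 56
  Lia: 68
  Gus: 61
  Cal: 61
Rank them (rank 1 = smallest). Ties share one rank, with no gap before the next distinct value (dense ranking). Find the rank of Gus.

3

Sorted (ascending): 49, 56, 61, 61, 68, 84, 86, 96, 99
The 2 values of 61 share dense rank 3.
Remaining distinct values take the next consecutive integers.
Gus has value 61 → rank 3.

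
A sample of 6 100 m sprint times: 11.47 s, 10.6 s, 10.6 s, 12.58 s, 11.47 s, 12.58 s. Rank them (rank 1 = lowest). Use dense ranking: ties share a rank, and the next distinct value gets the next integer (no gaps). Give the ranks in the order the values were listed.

Sorted (ascending): 10.6, 10.6, 11.47, 11.47, 12.58, 12.58
The 2 values of 10.6 share dense rank 1.
The 2 values of 11.47 share dense rank 2.
The 2 values of 12.58 share dense rank 3.

2, 1, 1, 3, 2, 3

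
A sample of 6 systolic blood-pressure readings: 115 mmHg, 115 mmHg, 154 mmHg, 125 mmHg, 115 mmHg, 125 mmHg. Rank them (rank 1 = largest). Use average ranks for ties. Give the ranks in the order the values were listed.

5, 5, 1, 2.5, 5, 2.5

Sorted (descending): 154, 125, 125, 115, 115, 115
The 2 values of 125 occupy positions 2–3 → average rank (2+3)/2 = 2.5.
The 3 values of 115 occupy positions 4–6 → average rank 5.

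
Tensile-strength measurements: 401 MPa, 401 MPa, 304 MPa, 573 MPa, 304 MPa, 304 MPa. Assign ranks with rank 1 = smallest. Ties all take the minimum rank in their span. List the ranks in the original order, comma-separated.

4, 4, 1, 6, 1, 1

Sorted (ascending): 304, 304, 304, 401, 401, 573
The 3 values of 304 occupy positions 1–3 → each gets rank 1.
The 2 values of 401 occupy positions 4–5 → each gets rank 4.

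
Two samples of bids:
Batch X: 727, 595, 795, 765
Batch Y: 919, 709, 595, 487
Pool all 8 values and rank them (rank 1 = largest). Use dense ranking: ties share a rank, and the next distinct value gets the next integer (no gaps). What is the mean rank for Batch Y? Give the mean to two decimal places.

4.75

Sorted (descending): 919, 795, 765, 727, 709, 595, 595, 487
The 2 values of 595 share dense rank 6.
Remaining distinct values take the next consecutive integers.
Batch Y values → pooled ranks: 919→1, 709→5, 595→6, 487→7
Mean rank = (1 + 5 + 6 + 7) / 4 = 4.75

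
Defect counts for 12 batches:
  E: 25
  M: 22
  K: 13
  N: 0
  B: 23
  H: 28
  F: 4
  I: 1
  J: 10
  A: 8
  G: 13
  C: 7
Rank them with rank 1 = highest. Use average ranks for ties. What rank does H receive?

1

Sorted (descending): 28, 25, 23, 22, 13, 13, 10, 8, 7, 4, 1, 0
The 2 values of 13 occupy positions 5–6 → average rank (5+6)/2 = 5.5.
H has value 28 → rank 1.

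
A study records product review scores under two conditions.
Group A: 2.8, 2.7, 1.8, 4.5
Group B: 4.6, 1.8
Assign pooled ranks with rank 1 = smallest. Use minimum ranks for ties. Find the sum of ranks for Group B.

7

Sorted (ascending): 1.8, 1.8, 2.7, 2.8, 4.5, 4.6
The 2 values of 1.8 occupy positions 1–2 → each gets rank 1.
Group B values → pooled ranks: 4.6→6, 1.8→1
Rank sum = 6 + 1 = 7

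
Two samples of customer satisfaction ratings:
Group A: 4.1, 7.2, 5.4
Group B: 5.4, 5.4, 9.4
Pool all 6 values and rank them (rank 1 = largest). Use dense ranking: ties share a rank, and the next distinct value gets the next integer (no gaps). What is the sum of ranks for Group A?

9

Sorted (descending): 9.4, 7.2, 5.4, 5.4, 5.4, 4.1
The 3 values of 5.4 share dense rank 3.
Remaining distinct values take the next consecutive integers.
Group A values → pooled ranks: 4.1→4, 7.2→2, 5.4→3
Rank sum = 4 + 2 + 3 = 9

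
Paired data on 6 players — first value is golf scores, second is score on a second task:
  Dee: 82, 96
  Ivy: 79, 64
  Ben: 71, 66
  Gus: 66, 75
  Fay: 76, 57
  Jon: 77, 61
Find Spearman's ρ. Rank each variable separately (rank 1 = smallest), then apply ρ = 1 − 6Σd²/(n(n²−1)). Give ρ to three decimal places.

0.086

Ranks of variable 1: 6, 5, 2, 1, 3, 4
Ranks of variable 2: 6, 3, 4, 5, 1, 2
d = r₁ − r₂: 0, 2, -2, -4, 2, 2
d²: 0, 4, 4, 16, 4, 4; Σd² = 32
ρ = 1 − 6·32/(6·35) = 1 − 192/210 = 0.086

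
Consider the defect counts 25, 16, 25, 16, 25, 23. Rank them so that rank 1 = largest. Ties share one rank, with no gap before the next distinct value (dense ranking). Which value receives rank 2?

23

Sorted (descending): 25, 25, 25, 23, 16, 16
The 3 values of 25 share dense rank 1.
The 2 values of 16 share dense rank 3.
Remaining distinct values take the next consecutive integers.
Rank 2 → value 23.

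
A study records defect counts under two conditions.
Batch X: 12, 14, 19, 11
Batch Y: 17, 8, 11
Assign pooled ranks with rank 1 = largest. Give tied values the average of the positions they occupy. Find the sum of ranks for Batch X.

13.5

Sorted (descending): 19, 17, 14, 12, 11, 11, 8
The 2 values of 11 occupy positions 5–6 → average rank (5+6)/2 = 5.5.
Batch X values → pooled ranks: 12→4, 14→3, 19→1, 11→5.5
Rank sum = 4 + 3 + 1 + 5.5 = 13.5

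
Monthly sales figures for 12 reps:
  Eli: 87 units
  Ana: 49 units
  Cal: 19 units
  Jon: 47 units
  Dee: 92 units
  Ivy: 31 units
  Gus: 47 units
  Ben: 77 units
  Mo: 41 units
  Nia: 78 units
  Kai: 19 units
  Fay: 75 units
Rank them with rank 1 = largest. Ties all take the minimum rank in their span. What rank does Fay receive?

5

Sorted (descending): 92, 87, 78, 77, 75, 49, 47, 47, 41, 31, 19, 19
The 2 values of 47 occupy positions 7–8 → each gets rank 7.
The 2 values of 19 occupy positions 11–12 → each gets rank 11.
Fay has value 75 units → rank 5.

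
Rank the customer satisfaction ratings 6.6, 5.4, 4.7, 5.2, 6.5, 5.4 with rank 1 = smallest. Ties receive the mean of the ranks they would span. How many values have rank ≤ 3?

2

Sorted (ascending): 4.7, 5.2, 5.4, 5.4, 6.5, 6.6
The 2 values of 5.4 occupy positions 3–4 → average rank (3+4)/2 = 3.5.
Ranks ≤ 3: {1, 2} → 2 values.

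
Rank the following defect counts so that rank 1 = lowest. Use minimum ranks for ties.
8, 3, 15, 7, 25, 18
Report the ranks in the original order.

Sorted (ascending): 3, 7, 8, 15, 18, 25
No ties — each value takes its position as its rank.

3, 1, 4, 2, 6, 5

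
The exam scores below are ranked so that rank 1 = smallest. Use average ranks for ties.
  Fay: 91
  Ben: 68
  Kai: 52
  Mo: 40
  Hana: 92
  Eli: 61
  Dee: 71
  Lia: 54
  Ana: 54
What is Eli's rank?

Sorted (ascending): 40, 52, 54, 54, 61, 68, 71, 91, 92
The 2 values of 54 occupy positions 3–4 → average rank (3+4)/2 = 3.5.
Eli has value 61 → rank 5.

5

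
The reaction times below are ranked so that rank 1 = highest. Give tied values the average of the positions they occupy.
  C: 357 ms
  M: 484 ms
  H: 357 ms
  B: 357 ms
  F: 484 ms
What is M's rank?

1.5

Sorted (descending): 484, 484, 357, 357, 357
The 2 values of 484 occupy positions 1–2 → average rank (1+2)/2 = 1.5.
The 3 values of 357 occupy positions 3–5 → average rank 4.
M has value 484 ms → rank 1.5.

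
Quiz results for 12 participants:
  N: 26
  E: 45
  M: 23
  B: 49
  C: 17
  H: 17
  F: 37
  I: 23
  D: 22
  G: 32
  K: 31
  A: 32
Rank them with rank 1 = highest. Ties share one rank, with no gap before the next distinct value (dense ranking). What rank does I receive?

Sorted (descending): 49, 45, 37, 32, 32, 31, 26, 23, 23, 22, 17, 17
The 2 values of 32 share dense rank 4.
The 2 values of 23 share dense rank 7.
The 2 values of 17 share dense rank 9.
Remaining distinct values take the next consecutive integers.
I has value 23 → rank 7.

7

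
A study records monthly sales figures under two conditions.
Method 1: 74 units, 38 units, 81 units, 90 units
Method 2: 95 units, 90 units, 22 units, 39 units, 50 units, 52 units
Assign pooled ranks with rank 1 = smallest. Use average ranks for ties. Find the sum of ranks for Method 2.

31.5

Sorted (ascending): 22, 38, 39, 50, 52, 74, 81, 90, 90, 95
The 2 values of 90 occupy positions 8–9 → average rank (8+9)/2 = 8.5.
Method 2 values → pooled ranks: 95→10, 90→8.5, 22→1, 39→3, 50→4, 52→5
Rank sum = 10 + 8.5 + 1 + 3 + 4 + 5 = 31.5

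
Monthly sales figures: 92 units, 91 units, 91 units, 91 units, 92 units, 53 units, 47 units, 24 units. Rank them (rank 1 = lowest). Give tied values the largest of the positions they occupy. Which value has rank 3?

53

Sorted (ascending): 24, 47, 53, 91, 91, 91, 92, 92
The 3 values of 91 occupy positions 4–6 → each gets rank 6.
The 2 values of 92 occupy positions 7–8 → each gets rank 8.
Rank 3 → value 53.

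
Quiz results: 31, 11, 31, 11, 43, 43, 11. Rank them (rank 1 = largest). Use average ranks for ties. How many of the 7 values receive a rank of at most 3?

2

Sorted (descending): 43, 43, 31, 31, 11, 11, 11
The 2 values of 43 occupy positions 1–2 → average rank (1+2)/2 = 1.5.
The 2 values of 31 occupy positions 3–4 → average rank (3+4)/2 = 3.5.
The 3 values of 11 occupy positions 5–7 → average rank 6.
Ranks ≤ 3: {1.5, 1.5} → 2 values.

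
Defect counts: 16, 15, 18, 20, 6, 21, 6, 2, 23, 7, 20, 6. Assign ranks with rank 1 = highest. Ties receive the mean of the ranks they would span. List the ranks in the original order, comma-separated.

6, 7, 5, 3.5, 10, 2, 10, 12, 1, 8, 3.5, 10

Sorted (descending): 23, 21, 20, 20, 18, 16, 15, 7, 6, 6, 6, 2
The 2 values of 20 occupy positions 3–4 → average rank (3+4)/2 = 3.5.
The 3 values of 6 occupy positions 9–11 → average rank 10.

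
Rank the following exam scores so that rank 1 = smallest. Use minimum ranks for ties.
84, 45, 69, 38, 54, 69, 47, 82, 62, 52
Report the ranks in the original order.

Sorted (ascending): 38, 45, 47, 52, 54, 62, 69, 69, 82, 84
The 2 values of 69 occupy positions 7–8 → each gets rank 7.

10, 2, 7, 1, 5, 7, 3, 9, 6, 4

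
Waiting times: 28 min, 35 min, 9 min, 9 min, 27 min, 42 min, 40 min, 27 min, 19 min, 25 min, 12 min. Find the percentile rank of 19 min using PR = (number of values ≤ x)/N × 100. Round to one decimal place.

36.4

N = 11.
Strictly below 19: 3. Equal to 19: 1.
PR = 4/11 × 100 = 36.4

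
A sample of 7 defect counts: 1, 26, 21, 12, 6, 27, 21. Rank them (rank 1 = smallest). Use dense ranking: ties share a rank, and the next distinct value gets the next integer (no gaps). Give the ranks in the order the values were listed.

Sorted (ascending): 1, 6, 12, 21, 21, 26, 27
The 2 values of 21 share dense rank 4.
Remaining distinct values take the next consecutive integers.

1, 5, 4, 3, 2, 6, 4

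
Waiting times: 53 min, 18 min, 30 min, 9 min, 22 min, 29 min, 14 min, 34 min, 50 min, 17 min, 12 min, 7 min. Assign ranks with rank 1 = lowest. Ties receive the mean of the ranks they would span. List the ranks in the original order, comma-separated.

12, 6, 9, 2, 7, 8, 4, 10, 11, 5, 3, 1

Sorted (ascending): 7, 9, 12, 14, 17, 18, 22, 29, 30, 34, 50, 53
No ties — each value takes its position as its rank.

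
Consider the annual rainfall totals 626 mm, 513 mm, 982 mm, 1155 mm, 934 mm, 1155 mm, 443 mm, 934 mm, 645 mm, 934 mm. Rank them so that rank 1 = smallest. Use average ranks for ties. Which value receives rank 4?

645

Sorted (ascending): 443, 513, 626, 645, 934, 934, 934, 982, 1155, 1155
The 3 values of 934 occupy positions 5–7 → average rank 6.
The 2 values of 1155 occupy positions 9–10 → average rank (9+10)/2 = 9.5.
Rank 4 → value 645.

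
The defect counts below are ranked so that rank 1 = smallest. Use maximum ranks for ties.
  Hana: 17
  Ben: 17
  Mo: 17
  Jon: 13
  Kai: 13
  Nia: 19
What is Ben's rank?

Sorted (ascending): 13, 13, 17, 17, 17, 19
The 2 values of 13 occupy positions 1–2 → each gets rank 2.
The 3 values of 17 occupy positions 3–5 → each gets rank 5.
Ben has value 17 → rank 5.

5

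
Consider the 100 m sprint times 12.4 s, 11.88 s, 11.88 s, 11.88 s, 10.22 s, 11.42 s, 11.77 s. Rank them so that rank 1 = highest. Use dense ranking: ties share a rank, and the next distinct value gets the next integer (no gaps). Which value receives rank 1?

Sorted (descending): 12.4, 11.88, 11.88, 11.88, 11.77, 11.42, 10.22
The 3 values of 11.88 share dense rank 2.
Remaining distinct values take the next consecutive integers.
Rank 1 → value 12.4.

12.4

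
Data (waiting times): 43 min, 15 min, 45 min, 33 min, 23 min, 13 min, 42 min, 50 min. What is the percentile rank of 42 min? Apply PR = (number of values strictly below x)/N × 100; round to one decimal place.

N = 8.
Strictly below 42: 4. Equal to 42: 1.
PR = 4/8 × 100 = 50.0

50.0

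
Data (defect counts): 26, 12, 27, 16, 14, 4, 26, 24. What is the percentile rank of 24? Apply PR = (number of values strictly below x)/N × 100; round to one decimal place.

N = 8.
Strictly below 24: 4. Equal to 24: 1.
PR = 4/8 × 100 = 50.0

50.0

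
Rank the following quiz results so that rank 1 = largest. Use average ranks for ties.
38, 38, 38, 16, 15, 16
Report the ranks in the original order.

Sorted (descending): 38, 38, 38, 16, 16, 15
The 3 values of 38 occupy positions 1–3 → average rank 2.
The 2 values of 16 occupy positions 4–5 → average rank (4+5)/2 = 4.5.

2, 2, 2, 4.5, 6, 4.5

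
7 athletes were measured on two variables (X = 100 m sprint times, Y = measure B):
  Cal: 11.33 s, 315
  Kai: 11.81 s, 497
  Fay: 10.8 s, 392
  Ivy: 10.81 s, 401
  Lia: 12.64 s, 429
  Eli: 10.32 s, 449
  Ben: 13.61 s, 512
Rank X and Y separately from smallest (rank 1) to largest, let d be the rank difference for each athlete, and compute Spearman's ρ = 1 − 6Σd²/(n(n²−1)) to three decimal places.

Ranks of variable 1: 4, 5, 2, 3, 6, 1, 7
Ranks of variable 2: 1, 6, 2, 3, 4, 5, 7
d = r₁ − r₂: 3, -1, 0, 0, 2, -4, 0
d²: 9, 1, 0, 0, 4, 16, 0; Σd² = 30
ρ = 1 − 6·30/(7·48) = 1 − 180/336 = 0.464

0.464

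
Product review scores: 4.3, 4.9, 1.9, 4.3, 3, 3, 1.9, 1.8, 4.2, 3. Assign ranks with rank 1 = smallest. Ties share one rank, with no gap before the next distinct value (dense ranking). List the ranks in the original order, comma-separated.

5, 6, 2, 5, 3, 3, 2, 1, 4, 3

Sorted (ascending): 1.8, 1.9, 1.9, 3, 3, 3, 4.2, 4.3, 4.3, 4.9
The 2 values of 1.9 share dense rank 2.
The 3 values of 3 share dense rank 3.
The 2 values of 4.3 share dense rank 5.
Remaining distinct values take the next consecutive integers.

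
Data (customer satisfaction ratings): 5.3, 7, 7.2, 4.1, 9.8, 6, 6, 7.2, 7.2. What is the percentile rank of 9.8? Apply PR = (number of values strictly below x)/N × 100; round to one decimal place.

N = 9.
Strictly below 9.8: 8. Equal to 9.8: 1.
PR = 8/9 × 100 = 88.9

88.9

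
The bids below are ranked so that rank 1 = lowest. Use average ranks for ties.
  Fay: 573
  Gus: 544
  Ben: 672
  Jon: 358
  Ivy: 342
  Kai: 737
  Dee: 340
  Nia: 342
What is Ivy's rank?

Sorted (ascending): 340, 342, 342, 358, 544, 573, 672, 737
The 2 values of 342 occupy positions 2–3 → average rank (2+3)/2 = 2.5.
Ivy has value 342 → rank 2.5.

2.5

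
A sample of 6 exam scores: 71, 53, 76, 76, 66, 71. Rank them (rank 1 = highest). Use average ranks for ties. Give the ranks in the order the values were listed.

Sorted (descending): 76, 76, 71, 71, 66, 53
The 2 values of 76 occupy positions 1–2 → average rank (1+2)/2 = 1.5.
The 2 values of 71 occupy positions 3–4 → average rank (3+4)/2 = 3.5.

3.5, 6, 1.5, 1.5, 5, 3.5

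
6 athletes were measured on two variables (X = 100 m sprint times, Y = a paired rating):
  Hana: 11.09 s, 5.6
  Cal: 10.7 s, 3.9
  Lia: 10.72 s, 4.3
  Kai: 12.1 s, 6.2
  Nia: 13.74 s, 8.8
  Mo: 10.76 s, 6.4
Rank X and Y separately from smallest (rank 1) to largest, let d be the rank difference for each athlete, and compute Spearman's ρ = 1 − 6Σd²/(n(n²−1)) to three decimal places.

Ranks of variable 1: 4, 1, 2, 5, 6, 3
Ranks of variable 2: 3, 1, 2, 4, 6, 5
d = r₁ − r₂: 1, 0, 0, 1, 0, -2
d²: 1, 0, 0, 1, 0, 4; Σd² = 6
ρ = 1 − 6·6/(6·35) = 1 − 36/210 = 0.829

0.829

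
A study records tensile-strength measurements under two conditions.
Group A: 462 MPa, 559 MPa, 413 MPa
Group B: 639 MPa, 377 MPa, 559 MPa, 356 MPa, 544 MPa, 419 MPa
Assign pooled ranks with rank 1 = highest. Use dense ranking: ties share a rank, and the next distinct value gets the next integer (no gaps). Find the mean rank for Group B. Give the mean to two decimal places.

4.33

Sorted (descending): 639, 559, 559, 544, 462, 419, 413, 377, 356
The 2 values of 559 share dense rank 2.
Remaining distinct values take the next consecutive integers.
Group B values → pooled ranks: 639→1, 377→7, 559→2, 356→8, 544→3, 419→5
Mean rank = (1 + 7 + 2 + 8 + 3 + 5) / 6 = 4.33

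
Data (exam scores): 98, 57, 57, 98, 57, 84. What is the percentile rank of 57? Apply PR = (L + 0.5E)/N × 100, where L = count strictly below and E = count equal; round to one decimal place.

25.0

N = 6.
Strictly below 57: 0. Equal to 57: 3.
PR = (0 + 0.5·3)/6 × 100 = 25.0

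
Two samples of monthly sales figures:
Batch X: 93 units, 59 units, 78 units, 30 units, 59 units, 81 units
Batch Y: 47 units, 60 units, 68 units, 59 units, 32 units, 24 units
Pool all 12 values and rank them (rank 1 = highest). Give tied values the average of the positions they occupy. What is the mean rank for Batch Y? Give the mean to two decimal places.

Sorted (descending): 93, 81, 78, 68, 60, 59, 59, 59, 47, 32, 30, 24
The 3 values of 59 occupy positions 6–8 → average rank 7.
Batch Y values → pooled ranks: 47→9, 60→5, 68→4, 59→7, 32→10, 24→12
Mean rank = (9 + 5 + 4 + 7 + 10 + 12) / 6 = 7.83

7.83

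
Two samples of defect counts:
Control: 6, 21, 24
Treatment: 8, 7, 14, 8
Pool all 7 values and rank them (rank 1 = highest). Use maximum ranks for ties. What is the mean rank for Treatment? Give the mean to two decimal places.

4.75

Sorted (descending): 24, 21, 14, 8, 8, 7, 6
The 2 values of 8 occupy positions 4–5 → each gets rank 5.
Treatment values → pooled ranks: 8→5, 7→6, 14→3, 8→5
Mean rank = (5 + 6 + 3 + 5) / 4 = 4.75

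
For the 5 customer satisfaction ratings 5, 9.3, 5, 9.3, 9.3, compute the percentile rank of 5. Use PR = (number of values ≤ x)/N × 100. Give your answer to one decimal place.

N = 5.
Strictly below 5: 0. Equal to 5: 2.
PR = 2/5 × 100 = 40.0

40.0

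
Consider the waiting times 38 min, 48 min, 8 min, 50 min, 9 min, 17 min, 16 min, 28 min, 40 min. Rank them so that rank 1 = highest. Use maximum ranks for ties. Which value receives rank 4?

38

Sorted (descending): 50, 48, 40, 38, 28, 17, 16, 9, 8
No ties — each value takes its position as its rank.
Rank 4 → value 38.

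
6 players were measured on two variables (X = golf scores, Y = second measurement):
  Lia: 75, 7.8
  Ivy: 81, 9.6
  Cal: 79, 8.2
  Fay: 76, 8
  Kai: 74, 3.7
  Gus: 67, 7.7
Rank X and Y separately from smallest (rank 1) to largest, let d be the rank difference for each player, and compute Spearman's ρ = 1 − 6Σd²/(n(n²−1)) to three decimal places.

0.943

Ranks of variable 1: 3, 6, 5, 4, 2, 1
Ranks of variable 2: 3, 6, 5, 4, 1, 2
d = r₁ − r₂: 0, 0, 0, 0, 1, -1
d²: 0, 0, 0, 0, 1, 1; Σd² = 2
ρ = 1 − 6·2/(6·35) = 1 − 12/210 = 0.943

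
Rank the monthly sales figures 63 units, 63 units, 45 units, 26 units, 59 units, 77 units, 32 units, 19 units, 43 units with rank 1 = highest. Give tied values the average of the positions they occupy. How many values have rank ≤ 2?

1

Sorted (descending): 77, 63, 63, 59, 45, 43, 32, 26, 19
The 2 values of 63 occupy positions 2–3 → average rank (2+3)/2 = 2.5.
Ranks ≤ 2: {1} → 1 value.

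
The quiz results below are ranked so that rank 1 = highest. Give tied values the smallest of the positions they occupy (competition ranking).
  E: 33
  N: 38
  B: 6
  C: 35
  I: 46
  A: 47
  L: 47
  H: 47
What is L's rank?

1

Sorted (descending): 47, 47, 47, 46, 38, 35, 33, 6
The 3 values of 47 occupy positions 1–3 → each gets rank 1.
L has value 47 → rank 1.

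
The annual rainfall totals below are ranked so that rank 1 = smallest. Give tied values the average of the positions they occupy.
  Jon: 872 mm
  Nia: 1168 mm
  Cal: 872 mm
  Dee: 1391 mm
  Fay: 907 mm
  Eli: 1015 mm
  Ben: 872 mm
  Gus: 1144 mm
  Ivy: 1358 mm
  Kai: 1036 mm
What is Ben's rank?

Sorted (ascending): 872, 872, 872, 907, 1015, 1036, 1144, 1168, 1358, 1391
The 3 values of 872 occupy positions 1–3 → average rank 2.
Ben has value 872 mm → rank 2.

2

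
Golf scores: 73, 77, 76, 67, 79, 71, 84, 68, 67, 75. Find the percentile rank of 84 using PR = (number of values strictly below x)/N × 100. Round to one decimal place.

90.0

N = 10.
Strictly below 84: 9. Equal to 84: 1.
PR = 9/10 × 100 = 90.0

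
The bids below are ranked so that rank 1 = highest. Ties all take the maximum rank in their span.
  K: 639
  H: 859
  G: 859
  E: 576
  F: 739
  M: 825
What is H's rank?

2

Sorted (descending): 859, 859, 825, 739, 639, 576
The 2 values of 859 occupy positions 1–2 → each gets rank 2.
H has value 859 → rank 2.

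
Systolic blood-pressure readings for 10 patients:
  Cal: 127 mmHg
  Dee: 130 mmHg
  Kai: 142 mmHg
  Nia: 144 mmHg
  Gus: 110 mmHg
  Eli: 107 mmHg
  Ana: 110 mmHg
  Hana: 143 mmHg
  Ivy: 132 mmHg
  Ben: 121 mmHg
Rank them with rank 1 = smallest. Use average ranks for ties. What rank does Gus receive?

2.5

Sorted (ascending): 107, 110, 110, 121, 127, 130, 132, 142, 143, 144
The 2 values of 110 occupy positions 2–3 → average rank (2+3)/2 = 2.5.
Gus has value 110 mmHg → rank 2.5.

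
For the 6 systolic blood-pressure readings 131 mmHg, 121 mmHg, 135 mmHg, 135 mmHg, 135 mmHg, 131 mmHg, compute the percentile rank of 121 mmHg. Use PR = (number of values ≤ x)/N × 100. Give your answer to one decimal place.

16.7

N = 6.
Strictly below 121: 0. Equal to 121: 1.
PR = 1/6 × 100 = 16.7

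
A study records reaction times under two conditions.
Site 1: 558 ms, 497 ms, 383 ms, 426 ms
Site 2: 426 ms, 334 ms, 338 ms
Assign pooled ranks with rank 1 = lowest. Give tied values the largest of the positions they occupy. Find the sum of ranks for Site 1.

Sorted (ascending): 334, 338, 383, 426, 426, 497, 558
The 2 values of 426 occupy positions 4–5 → each gets rank 5.
Site 1 values → pooled ranks: 558→7, 497→6, 383→3, 426→5
Rank sum = 7 + 6 + 3 + 5 = 21

21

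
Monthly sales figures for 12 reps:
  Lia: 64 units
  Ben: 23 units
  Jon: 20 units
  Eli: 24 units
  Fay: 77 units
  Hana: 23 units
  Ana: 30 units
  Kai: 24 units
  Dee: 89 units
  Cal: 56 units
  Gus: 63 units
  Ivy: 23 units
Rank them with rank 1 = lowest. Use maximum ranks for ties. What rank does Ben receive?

4

Sorted (ascending): 20, 23, 23, 23, 24, 24, 30, 56, 63, 64, 77, 89
The 3 values of 23 occupy positions 2–4 → each gets rank 4.
The 2 values of 24 occupy positions 5–6 → each gets rank 6.
Ben has value 23 units → rank 4.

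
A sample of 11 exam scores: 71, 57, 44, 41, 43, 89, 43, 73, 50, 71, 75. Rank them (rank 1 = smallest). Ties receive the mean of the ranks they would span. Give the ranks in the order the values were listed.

7.5, 6, 4, 1, 2.5, 11, 2.5, 9, 5, 7.5, 10

Sorted (ascending): 41, 43, 43, 44, 50, 57, 71, 71, 73, 75, 89
The 2 values of 43 occupy positions 2–3 → average rank (2+3)/2 = 2.5.
The 2 values of 71 occupy positions 7–8 → average rank (7+8)/2 = 7.5.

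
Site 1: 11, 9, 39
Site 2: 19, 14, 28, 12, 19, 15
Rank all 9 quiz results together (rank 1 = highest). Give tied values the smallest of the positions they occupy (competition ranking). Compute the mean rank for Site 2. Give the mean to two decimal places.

4.33

Sorted (descending): 39, 28, 19, 19, 15, 14, 12, 11, 9
The 2 values of 19 occupy positions 3–4 → each gets rank 3.
Site 2 values → pooled ranks: 19→3, 14→6, 28→2, 12→7, 19→3, 15→5
Mean rank = (3 + 6 + 2 + 7 + 3 + 5) / 6 = 4.33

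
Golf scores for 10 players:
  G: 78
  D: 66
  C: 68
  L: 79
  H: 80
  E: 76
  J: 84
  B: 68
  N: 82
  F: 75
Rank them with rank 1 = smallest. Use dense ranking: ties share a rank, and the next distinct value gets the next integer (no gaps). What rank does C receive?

2

Sorted (ascending): 66, 68, 68, 75, 76, 78, 79, 80, 82, 84
The 2 values of 68 share dense rank 2.
Remaining distinct values take the next consecutive integers.
C has value 68 → rank 2.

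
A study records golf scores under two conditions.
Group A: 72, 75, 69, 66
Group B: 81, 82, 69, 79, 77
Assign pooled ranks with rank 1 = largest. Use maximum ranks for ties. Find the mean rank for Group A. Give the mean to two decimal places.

7.00

Sorted (descending): 82, 81, 79, 77, 75, 72, 69, 69, 66
The 2 values of 69 occupy positions 7–8 → each gets rank 8.
Group A values → pooled ranks: 72→6, 75→5, 69→8, 66→9
Mean rank = (6 + 5 + 8 + 9) / 4 = 7.00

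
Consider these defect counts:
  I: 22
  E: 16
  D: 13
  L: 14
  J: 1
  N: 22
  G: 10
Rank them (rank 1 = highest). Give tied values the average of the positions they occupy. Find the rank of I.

Sorted (descending): 22, 22, 16, 14, 13, 10, 1
The 2 values of 22 occupy positions 1–2 → average rank (1+2)/2 = 1.5.
I has value 22 → rank 1.5.

1.5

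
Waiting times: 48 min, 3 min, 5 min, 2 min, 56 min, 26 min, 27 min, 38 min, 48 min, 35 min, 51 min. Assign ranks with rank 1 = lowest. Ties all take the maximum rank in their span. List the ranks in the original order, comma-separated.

Sorted (ascending): 2, 3, 5, 26, 27, 35, 38, 48, 48, 51, 56
The 2 values of 48 occupy positions 8–9 → each gets rank 9.

9, 2, 3, 1, 11, 4, 5, 7, 9, 6, 10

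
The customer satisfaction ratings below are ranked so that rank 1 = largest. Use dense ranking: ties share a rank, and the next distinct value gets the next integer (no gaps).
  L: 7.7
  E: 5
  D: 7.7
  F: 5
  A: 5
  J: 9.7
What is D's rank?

Sorted (descending): 9.7, 7.7, 7.7, 5, 5, 5
The 2 values of 7.7 share dense rank 2.
The 3 values of 5 share dense rank 3.
Remaining distinct values take the next consecutive integers.
D has value 7.7 → rank 2.

2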